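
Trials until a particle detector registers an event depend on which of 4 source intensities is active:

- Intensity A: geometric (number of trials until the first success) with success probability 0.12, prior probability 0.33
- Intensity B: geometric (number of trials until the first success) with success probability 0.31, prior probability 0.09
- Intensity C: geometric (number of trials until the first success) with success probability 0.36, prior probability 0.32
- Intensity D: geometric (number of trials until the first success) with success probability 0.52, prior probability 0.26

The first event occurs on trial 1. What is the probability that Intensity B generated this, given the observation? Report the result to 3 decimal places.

0.088

Apply Bayes' rule: the posterior for each component is proportional to its prior times its likelihood at x.
Geometric probabilities:
  p_A = 0.12
  p_B = 0.31
  p_C = 0.36
  p_D = 0.52
Prior × likelihood for each component:
  w_A·p_A = 0.33 × 0.12 = 0.0396
  w_B·p_B = 0.09 × 0.31 = 0.0279
  w_C·p_C = 0.32 × 0.36 = 0.1152
  w_D·p_D = 0.26 × 0.52 = 0.1352
Evidence: 0.0396 + 0.0279 + 0.1152 + 0.1352 = 0.3179
P(Intensity B | x) = 0.0279 / 0.3179 ≈ 0.088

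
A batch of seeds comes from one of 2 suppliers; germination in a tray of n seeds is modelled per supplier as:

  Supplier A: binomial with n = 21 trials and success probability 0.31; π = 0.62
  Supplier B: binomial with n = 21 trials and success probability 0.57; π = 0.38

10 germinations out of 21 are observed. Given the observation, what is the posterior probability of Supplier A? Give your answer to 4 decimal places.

0.4015

Posterior ∝ prior × likelihood, so P(k | x) ∝ π_k f_k(x); normalise over all components.
Evaluate each component's likelihood at the observed value:
  f_A = C(21,10)·0.31^10·0.69^11 = 352716·8.19628e-06·0.0168787 = 0.0487958
  f_B = C(21,10)·0.57^10·0.43^11 = 352716·0.00362033·9.29294e-05 = 0.118666
Weight by the priors:
  π_A·f_A = 0.62 × 0.0487958 = 0.0302534
  π_B·f_B = 0.38 × 0.118666 = 0.0450931
Sum: 0.0302534 + 0.0450931 = 0.0753465
So the posterior for Supplier A is 0.0302534 / 0.0753465 ≈ 0.4015.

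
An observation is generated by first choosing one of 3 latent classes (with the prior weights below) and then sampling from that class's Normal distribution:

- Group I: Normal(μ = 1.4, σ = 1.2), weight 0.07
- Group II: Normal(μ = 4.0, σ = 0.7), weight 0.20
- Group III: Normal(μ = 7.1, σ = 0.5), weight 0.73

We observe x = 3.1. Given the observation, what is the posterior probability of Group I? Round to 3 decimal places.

0.146

Posterior ∝ prior × likelihood, so P(k | x) ∝ w_k f_k(x); normalise over all components.
Component likelihoods at x = 3.1:
  f_I = (1/(1.2·√(2π)))·exp(−(3.1−1.4)²/(2·1.2²)) = 0.332452·exp(-1.00347) = 0.121878
  f_II = (1/(0.7·√(2π)))·exp(−(3.1−4.0)²/(2·0.7²)) = 0.569918·exp(-0.82653) = 0.249376
  f_III = (1/(0.5·√(2π)))·exp(−(3.1−7.1)²/(2·0.5²)) = 0.797885·exp(-32.00000) = 1.01045e-14
Prior × likelihood for each component:
  w_I·f_I = 0.07 × 0.121878 = 0.00853148
  w_II·f_II = 0.20 × 0.249376 = 0.0498752
  w_III·f_III = 0.73 × 1.01045e-14 = 7.37632e-15
Normaliser: 0.00853148 + 0.0498752 + 7.37632e-15 = 0.0584066
So the posterior for Group I is 0.00853148 / 0.0584066 ≈ 0.146.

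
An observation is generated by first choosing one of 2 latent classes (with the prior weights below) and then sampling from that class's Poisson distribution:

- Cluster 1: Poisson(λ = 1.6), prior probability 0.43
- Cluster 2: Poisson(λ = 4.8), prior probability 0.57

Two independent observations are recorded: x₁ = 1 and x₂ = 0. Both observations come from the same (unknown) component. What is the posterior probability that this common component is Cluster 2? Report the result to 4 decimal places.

P(component k | x) = π_k·f_k(x) / marginal(x), where marginal(x) = Σ_j π_j·f_j(x).
Since both observations come from the same component, the likelihood for component k is f_k(x₁)·f_k(x₂).
  f_1 = [e^(−1.6)·1.6^1/1! = 0.323034] × [0.201897] = 0.0652195
  f_2 = [e^(−4.8)·4.8^1/1! = 0.0395028] × [0.00822975] = 0.000325098
Weight by the priors:
  π_1·f_1 = 0.43 × 0.0652195 = 0.0280444
  π_2·f_2 = 0.57 × 0.000325098 = 0.000185306
Normaliser: 0.0280444 + 0.000185306 = 0.0282297
Responsibility of Cluster 2: 0.000185306 / 0.0282297 ≈ 0.0066

0.0066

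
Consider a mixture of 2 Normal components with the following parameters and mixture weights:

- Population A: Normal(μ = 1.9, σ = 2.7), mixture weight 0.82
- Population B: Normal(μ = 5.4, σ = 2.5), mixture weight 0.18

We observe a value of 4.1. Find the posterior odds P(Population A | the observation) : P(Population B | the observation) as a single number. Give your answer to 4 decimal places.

3.4647

The posterior odds equal the prior odds times the likelihood ratio: (P(Z=i)/P(Z=j))·(f_i(x)/f_j(x)).
Evaluate each component's likelihood at the observed value:
  f_A = 0.106017
  f_B = 0.139397
0.0869343 / 0.0250915 ≈ 3.4647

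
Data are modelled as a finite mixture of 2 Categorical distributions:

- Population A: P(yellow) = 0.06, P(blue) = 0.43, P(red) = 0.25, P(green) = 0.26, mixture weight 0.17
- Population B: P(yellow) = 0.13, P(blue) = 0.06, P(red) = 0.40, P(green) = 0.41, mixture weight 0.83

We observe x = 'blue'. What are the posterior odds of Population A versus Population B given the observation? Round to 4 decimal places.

The posterior odds equal the prior odds times the likelihood ratio: (π_i/π_j)·(f_i(x)/f_j(x)).
Categorical probabilities:
  f_A = P(blue | comp) = 0.43
  f_B = P(blue | comp) = 0.06
Posterior odds = (π_A·f_A) / (π_B·f_B) = (0.17·0.43) / (0.83·0.06) = 0.0731 / 0.0498 ≈ 1.4679

1.4679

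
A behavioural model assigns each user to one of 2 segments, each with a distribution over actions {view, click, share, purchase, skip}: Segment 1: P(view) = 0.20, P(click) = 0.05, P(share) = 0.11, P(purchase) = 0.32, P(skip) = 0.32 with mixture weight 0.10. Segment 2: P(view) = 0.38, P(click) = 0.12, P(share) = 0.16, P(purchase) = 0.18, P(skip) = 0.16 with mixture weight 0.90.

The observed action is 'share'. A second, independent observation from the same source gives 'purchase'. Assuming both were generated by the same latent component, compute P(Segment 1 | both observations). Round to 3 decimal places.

P(component k | x) = π_k·f_k(x) / marginal(x), where marginal(x) = Σ_j π_j·f_j(x).
Since both observations come from the same component, the likelihood for component k is f_k(x₁)·f_k(x₂).
  L_1 = [P(share | comp) = 0.11] × [0.32] = 0.0352
  L_2 = [P(share | comp) = 0.16] × [0.18] = 0.0288
Multiply by the mixture weights:
  π_1·L_1 = 0.10 × 0.0352 = 0.00352
  π_2·L_2 = 0.90 × 0.0288 = 0.02592
Marginal: 0.00352 + 0.02592 = 0.02944
P(Segment 1 | x) = 0.00352 / 0.02944 ≈ 0.120

0.120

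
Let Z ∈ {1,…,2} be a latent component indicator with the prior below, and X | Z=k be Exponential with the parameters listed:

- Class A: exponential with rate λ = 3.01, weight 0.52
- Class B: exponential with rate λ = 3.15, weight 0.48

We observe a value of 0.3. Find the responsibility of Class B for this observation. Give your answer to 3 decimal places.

0.481

The responsibility of component k is w_k f_k(x) divided by Σ_j w_j f_j(x).
Component likelihoods at x = 0.3:
  p_A = 3.01·e^(−3.01·0.3) = 3.01·e^(−0.9030) = 1.22011
  p_B = 3.15·e^(−3.15·0.3) = 3.15·e^(−0.9450) = 1.22434
Weight by the priors:
  w_A·p_A = 0.52 × 1.22011 = 0.634457
  w_B·p_B = 0.48 × 1.22434 = 0.587684
Sum: 0.634457 + 0.587684 = 1.22214
P(Class B | x) ≈ 0.481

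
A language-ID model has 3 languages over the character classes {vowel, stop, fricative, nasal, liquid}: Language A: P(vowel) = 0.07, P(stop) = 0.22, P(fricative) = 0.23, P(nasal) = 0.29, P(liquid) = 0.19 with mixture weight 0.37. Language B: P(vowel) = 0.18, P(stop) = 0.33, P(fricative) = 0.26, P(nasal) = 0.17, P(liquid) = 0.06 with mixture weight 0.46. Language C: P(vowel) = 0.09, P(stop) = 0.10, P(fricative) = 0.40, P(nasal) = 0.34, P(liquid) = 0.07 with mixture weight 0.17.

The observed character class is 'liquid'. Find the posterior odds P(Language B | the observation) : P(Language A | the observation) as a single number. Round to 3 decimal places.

0.393

Only the two components matter; the odds are (w_i f_i(x)) / (w_j f_j(x)).
Component likelihoods at x = 'liquid':
  L_A = P(liquid | comp) = 0.19
  L_B = P(liquid | comp) = 0.06
  L_C = P(liquid | comp) = 0.07
Posterior odds = (w_B·L_B) / (w_A·L_A) = (0.46·0.06) / (0.37·0.19) = 0.0276 / 0.0703 ≈ 0.393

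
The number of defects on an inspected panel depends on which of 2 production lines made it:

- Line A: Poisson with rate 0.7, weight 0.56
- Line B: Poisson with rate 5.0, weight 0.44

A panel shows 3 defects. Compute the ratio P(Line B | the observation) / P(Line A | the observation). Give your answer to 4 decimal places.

3.8852

Posterior odds = (π_i f_i(x)) / (π_j f_j(x)); the normalising sum cancels.
Poisson probabilities:
  L_A = 0.0283881
  L_B = 0.140374
0.0617645 / 0.0158974 ≈ 3.8852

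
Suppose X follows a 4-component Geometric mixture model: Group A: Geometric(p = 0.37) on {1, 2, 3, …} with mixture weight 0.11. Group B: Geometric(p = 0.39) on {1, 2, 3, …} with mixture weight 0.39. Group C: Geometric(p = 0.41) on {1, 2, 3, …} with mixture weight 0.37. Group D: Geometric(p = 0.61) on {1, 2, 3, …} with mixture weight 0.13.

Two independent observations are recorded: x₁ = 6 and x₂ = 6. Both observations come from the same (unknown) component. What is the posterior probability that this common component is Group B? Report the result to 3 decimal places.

0.474

By Bayes' theorem, P(k | x) = π_k f_k(x) / Σ_j π_j f_j(x).
Since both observations come from the same component, the likelihood for component k is f_k(x₁)·f_k(x₂).
  p_A = [0.37·(1−0.37)^5 = 0.37·0.0992437 = 0.0367202] × [0.0367202] = 0.00134837
  p_B = [0.39·(1−0.39)^5 = 0.39·0.0844596 = 0.0329393] × [0.0329393] = 0.00108499
  p_C = [0.41·(1−0.41)^5 = 0.41·0.0714924 = 0.0293119] × [0.0293119] = 0.000859187
  p_D = [0.61·(1−0.61)^5 = 0.61·0.00902242 = 0.00550368] × [0.00550368] = 3.02905e-05
Weight by the priors:
  π_A·p_A = 0.11 × 0.00134837 = 0.000148321
  π_B·p_B = 0.39 × 0.00108499 = 0.000423148
  π_C·p_C = 0.37 × 0.000859187 = 0.000317899
  π_D·p_D = 0.13 × 3.02905e-05 = 3.93776e-06
Denominator: 0.000148321 + 0.000423148 + 0.000317899 + 3.93776e-06 = 0.000893306
Responsibility of Group B: 0.000423148 / 0.000893306 ≈ 0.474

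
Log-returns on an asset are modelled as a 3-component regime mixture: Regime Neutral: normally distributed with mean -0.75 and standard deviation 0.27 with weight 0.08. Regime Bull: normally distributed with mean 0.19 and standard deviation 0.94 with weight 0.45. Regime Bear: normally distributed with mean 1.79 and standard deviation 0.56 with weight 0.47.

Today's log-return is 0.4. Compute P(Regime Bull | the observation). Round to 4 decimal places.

0.9237

By Bayes' theorem, P(k | x) = π_k f_k(x) / Σ_j π_j f_j(x).
Normal densities:
  p_Neutral = (1/(0.27·√(2π)))·exp(−(0.4−-0.75)²/(2·0.27²)) = 1.477564·exp(-9.07064) = 0.000169909
  p_Bull = (1/(0.94·√(2π)))·exp(−(0.4−0.19)²/(2·0.94²)) = 0.424407·exp(-0.02495) = 0.413947
  p_Bear = (1/(0.56·√(2π)))·exp(−(0.4−1.79)²/(2·0.56²)) = 0.712397·exp(-3.08052) = 0.0327243
Multiply by the mixture weights:
  π_Neutral·p_Neutral = 0.08 × 0.000169909 = 1.35927e-05
  π_Bull·p_Bull = 0.45 × 0.413947 = 0.186276
  π_Bear·p_Bear = 0.47 × 0.0327243 = 0.0153804
Evidence: 1.35927e-05 + 0.186276 + 0.0153804 = 0.20167
P(Regime Bull | 0.4) = 0.186276 / 0.20167 ≈ 0.9237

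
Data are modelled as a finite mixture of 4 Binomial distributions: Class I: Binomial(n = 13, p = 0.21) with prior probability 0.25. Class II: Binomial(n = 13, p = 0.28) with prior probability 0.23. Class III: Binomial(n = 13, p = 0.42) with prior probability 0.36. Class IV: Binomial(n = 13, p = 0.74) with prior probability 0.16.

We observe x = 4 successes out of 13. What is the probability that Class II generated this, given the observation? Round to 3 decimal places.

P(component k | x) = w_k·f_k(x) / marginal(x), where marginal(x) = Σ_j w_j·f_j(x).
Evaluate each component's likelihood at the observed value:
  p_I = C(13,4)·0.21^4·0.79^9 = 715·0.00194481·0.119852 = 0.166658
  p_II = C(13,4)·0.28^4·0.72^9 = 715·0.00614656·0.0519987 = 0.228523
  p_III = C(13,4)·0.42^4·0.58^9 = 715·0.031117·0.00742766 = 0.165255
  p_IV = C(13,4)·0.74^4·0.26^9 = 715·0.299866·5.4295e-06 = 0.00116411
Multiply by the mixture weights:
  w_I·p_I = 0.25 × 0.166658 = 0.0416646
  w_II·p_II = 0.23 × 0.228523 = 0.0525604
  w_III·p_III = 0.36 × 0.165255 = 0.0594919
  w_IV·p_IV = 0.16 × 0.00116411 = 0.000186257
Denominator: 0.0416646 + 0.0525604 + 0.0594919 + 0.000186257 = 0.153903
P(Class II | x) ≈ 0.342

0.342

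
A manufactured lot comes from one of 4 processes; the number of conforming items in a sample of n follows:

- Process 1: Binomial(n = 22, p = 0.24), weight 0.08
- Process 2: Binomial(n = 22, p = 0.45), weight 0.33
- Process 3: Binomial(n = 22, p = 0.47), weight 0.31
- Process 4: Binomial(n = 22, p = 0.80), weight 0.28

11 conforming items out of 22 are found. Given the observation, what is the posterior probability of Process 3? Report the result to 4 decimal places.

0.4983

The responsibility of component k is P(Z=k) f_k(x) divided by Σ_j P(Z=j) f_j(x).
Evaluate each component's likelihood at the observed value:
  f_1 = C(22,11)·0.24^11·0.76^11 = 705432·1.52168e-07·0.0488596 = 0.00524479
  f_2 = C(22,11)·0.45^11·0.55^11 = 705432·0.000153228·0.00139312 = 0.150585
  f_3 = C(22,11)·0.47^11·0.53^11 = 705432·0.000247216·0.000926904 = 0.161646
  f_4 = C(22,11)·0.80^11·0.20^11 = 705432·0.0858993·2.048e-08 = 0.00124101
Unnormalised posteriors:
  P(Z=1)·f_1 = 0.08 × 0.00524479 = 0.000419583
  P(Z=2)·f_2 = 0.33 × 0.150585 = 0.0496931
  P(Z=3)·f_3 = 0.31 × 0.161646 = 0.0501104
  P(Z=4)·f_4 = 0.28 × 0.00124101 = 0.000347483
Denominator: 0.000419583 + 0.0496931 + 0.0501104 + 0.000347483 = 0.100571
So the posterior for Process 3 is 0.0501104 / 0.100571 ≈ 0.4983.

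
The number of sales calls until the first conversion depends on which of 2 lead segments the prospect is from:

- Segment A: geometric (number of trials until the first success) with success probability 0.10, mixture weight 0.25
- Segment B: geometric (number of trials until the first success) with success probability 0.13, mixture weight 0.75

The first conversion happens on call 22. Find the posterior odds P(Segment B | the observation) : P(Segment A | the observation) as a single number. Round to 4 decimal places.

Only the two components matter; the odds are (π_i f_i(x)) / (π_j f_j(x)).
Component likelihoods at x = 22:
  p_A = 0.10·(1−0.10)^21 = 0.10·0.109419 = 0.0109419
  p_B = 0.13·(1−0.13)^21 = 0.13·0.0536913 = 0.00697988
Odds = (0.75/0.25) × (0.00697988/0.0109419) = 3 × 0.637903 ≈ 1.9137

1.9137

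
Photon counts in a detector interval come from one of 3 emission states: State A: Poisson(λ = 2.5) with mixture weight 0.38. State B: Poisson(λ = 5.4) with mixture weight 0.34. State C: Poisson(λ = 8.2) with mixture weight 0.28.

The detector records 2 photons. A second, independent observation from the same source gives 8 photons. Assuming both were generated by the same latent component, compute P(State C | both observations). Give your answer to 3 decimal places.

0.145

The responsibility of component k is π_k f_k(x) divided by Σ_j π_j f_j(x).
Since both observations come from the same component, the likelihood for component k is f_k(x₁)·f_k(x₂).
  L_A = [e^(−2.5)·2.5^2/2! = 0.256516] × [0.00310644] = 0.000796851
  L_B = [e^(−5.4)·5.4^2/2! = 0.0658518] × [0.0809915] = 0.00533343
  L_C = [e^(−8.2)·8.2^2/2! = 0.00923385] × [0.139244] = 0.00128576
Prior × likelihood for each component:
  π_A·L_A = 0.38 × 0.000796851 = 0.000302803
  π_B·L_B = 0.34 × 0.00533343 = 0.00181337
  π_C·L_C = 0.28 × 0.00128576 = 0.000360012
Denominator: 0.000302803 + 0.00181337 + 0.000360012 = 0.00247618
Responsibility of State C: 0.000360012 / 0.00247618 ≈ 0.145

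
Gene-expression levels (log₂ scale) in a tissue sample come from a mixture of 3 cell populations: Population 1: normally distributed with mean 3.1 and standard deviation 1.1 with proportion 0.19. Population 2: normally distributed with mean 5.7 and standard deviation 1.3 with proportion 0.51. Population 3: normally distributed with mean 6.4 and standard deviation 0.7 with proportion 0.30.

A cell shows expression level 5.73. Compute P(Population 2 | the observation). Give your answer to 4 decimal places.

0.5826

By Bayes' theorem, P(k | x) = π_k f_k(x) / Σ_j π_j f_j(x).
Evaluate each component's likelihood at the observed value:
  p_1 = 0.0208069
  p_2 = 0.306797
  p_3 = 0.360478
Unnormalised posteriors:
  π_1·p_1 = 0.19 × 0.0208069 = 0.00395331
  π_2·p_2 = 0.51 × 0.306797 = 0.156466
  π_3·p_3 = 0.30 × 0.360478 = 0.108143
Denominator: 0.00395331 + 0.156466 + 0.108143 = 0.268563
P(Population 2 | the observation) ≈ 0.5826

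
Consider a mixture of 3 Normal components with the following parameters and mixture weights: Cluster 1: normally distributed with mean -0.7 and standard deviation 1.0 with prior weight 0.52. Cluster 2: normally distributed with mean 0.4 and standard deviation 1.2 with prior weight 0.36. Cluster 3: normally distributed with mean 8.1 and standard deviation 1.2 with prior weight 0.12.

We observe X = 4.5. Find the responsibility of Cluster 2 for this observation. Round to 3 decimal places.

Apply Bayes' rule: the posterior for each component is proportional to its prior times its likelihood at x.
Component likelihoods at x = 4.5:
  p_1 = (1/(1.0·√(2π)))·exp(−(4.5−-0.7)²/(2·1.0²)) = 0.398942·exp(-13.52000) = 5.36104e-07
  p_2 = (1/(1.2·√(2π)))·exp(−(4.5−0.4)²/(2·1.2²)) = 0.332452·exp(-5.83681) = 0.000970144
  p_3 = (1/(1.2·√(2π)))·exp(−(4.5−8.1)²/(2·1.2²)) = 0.332452·exp(-4.50000) = 0.00369321
Unnormalised posteriors:
  w_1·p_1 = 0.52 × 5.36104e-07 = 2.78774e-07
  w_2·p_2 = 0.36 × 0.000970144 = 0.000349252
  w_3·p_3 = 0.12 × 0.00369321 = 0.000443185
Marginal: 2.78774e-07 + 0.000349252 + 0.000443185 = 0.000792716
So the posterior for Cluster 2 is 0.000349252 / 0.000792716 ≈ 0.441.

0.441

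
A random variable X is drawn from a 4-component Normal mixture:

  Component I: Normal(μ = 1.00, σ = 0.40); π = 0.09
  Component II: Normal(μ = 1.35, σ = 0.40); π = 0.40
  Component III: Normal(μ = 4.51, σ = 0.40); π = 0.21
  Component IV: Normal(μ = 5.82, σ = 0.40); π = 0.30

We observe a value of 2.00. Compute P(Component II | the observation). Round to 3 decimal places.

P(component k | x) = π_k·f_k(x) / marginal(x), where marginal(x) = Σ_j π_j·f_j(x).
Component likelihoods at x = 2.00:
  L_I = 0.0438208
  L_II = 0.266346
  L_III = 2.80894e-09
  L_IV = 1.56487e-20
Weight by the priors:
  π_I·L_I = 0.09 × 0.0438208 = 0.00394387
  π_II·L_II = 0.40 × 0.266346 = 0.106538
  π_III·L_III = 0.21 × 2.80894e-09 = 5.89876e-10
  π_IV·L_IV = 0.30 × 1.56487e-20 = 4.69462e-21
Marginal: 0.00394387 + 0.106538 + 5.89876e-10 + 4.69462e-21 = 0.110482
So the posterior for Component II is 0.106538 / 0.110482 ≈ 0.964.

0.964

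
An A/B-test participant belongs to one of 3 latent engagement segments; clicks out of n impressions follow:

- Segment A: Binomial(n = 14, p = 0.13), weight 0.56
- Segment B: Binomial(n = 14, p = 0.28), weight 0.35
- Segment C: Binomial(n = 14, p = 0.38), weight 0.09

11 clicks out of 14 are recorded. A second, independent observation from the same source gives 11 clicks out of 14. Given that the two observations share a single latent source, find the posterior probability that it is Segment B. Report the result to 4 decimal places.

By Bayes' theorem, P(k | x) = w_k f_k(x) / Σ_j w_j f_j(x).
Since both observations come from the same component, the likelihood for component k is f_k(x₁)·f_k(x₂).
  L_A = [C(14,11)·0.13^11·0.87^3 = 364·1.79216e-10·0.658503 = 4.29572e-08] × [4.29572e-08] = 1.84532e-15
  L_B = [C(14,11)·0.28^11·0.72^3 = 364·8.29351e-07·0.373248 = 0.000112678] × [0.000112678] = 1.26962e-08
  L_C = [C(14,11)·0.38^11·0.62^3 = 364·2.38572e-05·0.238328 = 0.00206965] × [0.00206965] = 4.28343e-06
Prior × likelihood for each component:
  w_A·L_A = 0.56 × 1.84532e-15 = 1.03338e-15
  w_B·L_B = 0.35 × 1.26962e-08 = 4.44368e-09
  w_C·L_C = 0.09 × 4.28343e-06 = 3.85509e-07
Sum: 1.03338e-15 + 4.44368e-09 + 3.85509e-07 = 3.89953e-07
Responsibility of Segment B: 4.44368e-09 / 3.89953e-07 ≈ 0.0114

0.0114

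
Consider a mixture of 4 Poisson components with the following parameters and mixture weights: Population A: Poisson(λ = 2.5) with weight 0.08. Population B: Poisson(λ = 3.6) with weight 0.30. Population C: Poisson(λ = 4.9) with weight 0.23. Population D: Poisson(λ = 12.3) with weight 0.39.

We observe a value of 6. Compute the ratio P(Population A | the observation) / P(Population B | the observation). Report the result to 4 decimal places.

0.0898

Since P(k|x) ∝ w_k f_k(x), the posterior odds are w_i f_i(x) / (w_j f_j(x)).
Poisson probabilities:
  p_A = 0.0278337
  p_B = 0.0826081
  p_C = 0.143153
  p_D = 0.0218915
Posterior odds = (w_A·p_A) / (w_B·p_B) = (0.08·0.0278337) / (0.30·0.0826081) = 0.0022267 / 0.0247824 ≈ 0.0898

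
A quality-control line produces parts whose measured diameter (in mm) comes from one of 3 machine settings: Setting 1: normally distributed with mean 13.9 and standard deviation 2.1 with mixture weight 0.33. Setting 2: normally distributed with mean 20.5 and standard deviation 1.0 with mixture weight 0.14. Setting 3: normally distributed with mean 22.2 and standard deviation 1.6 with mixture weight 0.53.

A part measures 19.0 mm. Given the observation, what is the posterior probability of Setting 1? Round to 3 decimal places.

0.084

Apply Bayes' rule: the posterior for each component is proportional to its prior times its likelihood at x.
Component likelihoods at x = 19.0 mm:
  f_1 = 0.00995326
  f_2 = 0.129518
  f_3 = 0.0337444
Unnormalised posteriors:
  w_1·f_1 = 0.33 × 0.00995326 = 0.00328457
  w_2·f_2 = 0.14 × 0.129518 = 0.0181325
  w_3·f_3 = 0.53 × 0.0337444 = 0.0178845
Normaliser: 0.00328457 + 0.0181325 + 0.0178845 = 0.0393015
P(Setting 1 | 19.0 mm) = 0.00328457 / 0.0393015 ≈ 0.084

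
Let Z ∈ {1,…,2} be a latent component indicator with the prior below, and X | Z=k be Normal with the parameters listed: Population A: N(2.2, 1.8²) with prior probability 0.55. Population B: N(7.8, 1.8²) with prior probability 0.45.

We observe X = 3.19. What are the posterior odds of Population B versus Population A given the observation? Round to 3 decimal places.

0.036

Only the two components matter; the odds are (w_i f_i(x)) / (w_j f_j(x)).
Normal densities:
  p_A = 0.190524
  p_B = 0.00834268
Odds = (0.45/0.55) × (0.00834268/0.190524) = 0.818182 × 0.043788 ≈ 0.036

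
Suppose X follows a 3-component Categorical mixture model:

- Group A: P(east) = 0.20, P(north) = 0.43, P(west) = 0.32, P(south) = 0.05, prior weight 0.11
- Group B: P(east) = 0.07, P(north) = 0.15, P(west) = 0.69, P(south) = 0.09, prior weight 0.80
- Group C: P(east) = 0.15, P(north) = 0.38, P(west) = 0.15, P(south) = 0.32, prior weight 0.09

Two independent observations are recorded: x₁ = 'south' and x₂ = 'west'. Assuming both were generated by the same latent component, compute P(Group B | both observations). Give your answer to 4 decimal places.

By Bayes' theorem, P(k | x) = π_k f_k(x) / Σ_j π_j f_j(x).
Since both observations come from the same component, the likelihood for component k is f_k(x₁)·f_k(x₂).
  L_A = [0.05] × [0.32] = 0.016
  L_B = [0.09] × [0.69] = 0.0621
  L_C = [0.32] × [0.15] = 0.048
Prior × likelihood for each component:
  π_A·L_A = 0.11 × 0.016 = 0.00176
  π_B·L_B = 0.80 × 0.0621 = 0.04968
  π_C·L_C = 0.09 × 0.048 = 0.00432
Evidence: 0.00176 + 0.04968 + 0.00432 = 0.05576
P(Group B | x) = 0.04968 / 0.05576 ≈ 0.8910

0.8910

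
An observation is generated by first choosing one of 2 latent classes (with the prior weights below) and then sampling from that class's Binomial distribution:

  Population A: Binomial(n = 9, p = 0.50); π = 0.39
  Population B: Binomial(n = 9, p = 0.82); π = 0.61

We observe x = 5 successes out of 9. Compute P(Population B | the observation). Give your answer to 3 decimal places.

Posterior ∝ prior × likelihood, so P(k | x) ∝ π_k f_k(x); normalise over all components.
Component likelihoods at x = 5 successes out of 9:
  L_A = C(9,5)·0.50^5·0.50^4 = 126·0.03125·0.0625 = 0.246094
  L_B = C(9,5)·0.82^5·0.18^4 = 126·0.37074·0.00104976 = 0.0490377
Multiply by the mixture weights:
  π_A·L_A = 0.39 × 0.246094 = 0.0959766
  π_B·L_B = 0.61 × 0.0490377 = 0.029913
Normaliser: 0.0959766 + 0.029913 = 0.12589
P(Population B | x) ≈ 0.238

0.238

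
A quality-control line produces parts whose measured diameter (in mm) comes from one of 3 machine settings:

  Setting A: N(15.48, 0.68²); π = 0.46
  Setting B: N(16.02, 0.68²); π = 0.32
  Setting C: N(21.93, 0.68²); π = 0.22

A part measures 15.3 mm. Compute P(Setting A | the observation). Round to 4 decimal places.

The responsibility of component k is π_k f_k(x) divided by Σ_j π_j f_j(x).
Normal densities:
  L_A = (1/(0.68·√(2π)))·exp(−(15.3−15.48)²/(2·0.68²)) = 0.586680·exp(-0.03503) = 0.566482
  L_B = (1/(0.68·√(2π)))·exp(−(15.3−16.02)²/(2·0.68²)) = 0.586680·exp(-0.56055) = 0.334931
  L_C = (1/(0.68·√(2π)))·exp(−(15.3−21.93)²/(2·0.68²)) = 0.586680·exp(-47.53125) = 1.33611e-21
Multiply by the mixture weights:
  π_A·L_A = 0.46 × 0.566482 = 0.260582
  π_B·L_B = 0.32 × 0.334931 = 0.107178
  π_C·L_C = 0.22 × 1.33611e-21 = 2.93944e-22
Normaliser: 0.260582 + 0.107178 + 2.93944e-22 = 0.36776
P(Setting A | data) = 0.260582 / 0.36776 ≈ 0.7086

0.7086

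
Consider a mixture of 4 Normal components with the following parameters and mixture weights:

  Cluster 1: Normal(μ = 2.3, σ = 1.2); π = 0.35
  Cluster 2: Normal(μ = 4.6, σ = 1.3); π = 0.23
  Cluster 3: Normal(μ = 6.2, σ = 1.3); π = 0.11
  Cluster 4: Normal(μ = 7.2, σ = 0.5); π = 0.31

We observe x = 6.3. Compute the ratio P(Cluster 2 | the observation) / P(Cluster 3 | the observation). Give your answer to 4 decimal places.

0.8918

The posterior odds equal the prior odds times the likelihood ratio: (P(Z=i)/P(Z=j))·(f_i(x)/f_j(x)).
Evaluate each component's likelihood at the observed value:
  L_1 = 0.00128523
  L_2 = 0.130506
  L_3 = 0.305972
  L_4 = 0.1579
0.0300165 / 0.0336569 ≈ 0.8918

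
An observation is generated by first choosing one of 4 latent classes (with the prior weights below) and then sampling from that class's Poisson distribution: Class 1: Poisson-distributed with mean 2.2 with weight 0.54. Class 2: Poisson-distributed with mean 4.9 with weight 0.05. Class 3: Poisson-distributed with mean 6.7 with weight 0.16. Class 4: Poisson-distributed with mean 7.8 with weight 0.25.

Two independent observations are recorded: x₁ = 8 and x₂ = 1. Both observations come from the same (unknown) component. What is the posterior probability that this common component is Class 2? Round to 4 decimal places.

0.1913

The responsibility of component k is π_k f_k(x) divided by Σ_j π_j f_j(x).
Since both observations come from the same component, the likelihood for component k is f_k(x₁)·f_k(x₂).
  f_1 = [0.00150804] × [0.243767] = 0.00036761
  f_2 = [0.0613769] × [0.0364883] = 0.00223954
  f_3 = [0.123967] × [0.00824711] = 0.00102237
  f_4 = [0.139232] × [0.00319593] = 0.000444976
Prior × likelihood for each component:
  π_1·f_1 = 0.54 × 0.00036761 = 0.00019851
  π_2·f_2 = 0.05 × 0.00223954 = 0.000111977
  π_3·f_3 = 0.16 × 0.00102237 = 0.000163579
  π_4·f_4 = 0.25 × 0.000444976 = 0.000111244
Normaliser: 0.00019851 + 0.000111977 + 0.000163579 + 0.000111244 = 0.000585309
P(Class 2 | data) ≈ 0.1913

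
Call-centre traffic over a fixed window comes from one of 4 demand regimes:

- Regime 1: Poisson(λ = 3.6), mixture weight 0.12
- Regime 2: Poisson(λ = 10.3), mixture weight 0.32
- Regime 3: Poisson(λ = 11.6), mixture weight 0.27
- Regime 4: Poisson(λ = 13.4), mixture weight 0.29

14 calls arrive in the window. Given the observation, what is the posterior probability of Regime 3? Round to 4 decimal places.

0.3163

P(component k | x) = w_k·f_k(x) / marginal(x), where marginal(x) = Σ_j w_j·f_j(x).
Evaluate each component's likelihood at the observed value:
  L_1 = e^(−3.6)·3.6^14/14! = 1.92472e-05
  L_2 = e^(−10.3)·10.3^14/14! = 0.0583552
  L_3 = e^(−11.6)·11.6^14/14! = 0.0839823
  L_4 = e^(−13.4)·13.4^14/14! = 0.104595
Weight by the priors:
  w_1·L_1 = 0.12 × 1.92472e-05 = 2.30966e-06
  w_2·L_2 = 0.32 × 0.0583552 = 0.0186737
  w_3·L_3 = 0.27 × 0.0839823 = 0.0226752
  w_4·L_4 = 0.29 × 0.104595 = 0.0303327
Evidence: 2.30966e-06 + 0.0186737 + 0.0226752 + 0.0303327 = 0.0716839
P(Regime 3 | 14 calls) ≈ 0.3163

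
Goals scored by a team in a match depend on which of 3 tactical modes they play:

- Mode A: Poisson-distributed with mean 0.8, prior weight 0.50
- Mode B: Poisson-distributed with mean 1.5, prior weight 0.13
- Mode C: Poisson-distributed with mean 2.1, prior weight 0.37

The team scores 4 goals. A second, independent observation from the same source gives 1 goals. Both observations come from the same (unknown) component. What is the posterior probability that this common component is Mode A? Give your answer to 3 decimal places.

Apply Bayes' rule: the posterior for each component is proportional to its prior times its likelihood at x.
Since both observations come from the same component, the likelihood for component k is f_k(x₁)·f_k(x₂).
  f_A = [e^(−0.8)·0.8^4/4! = 0.00766855] × [0.359463] = 0.00275656
  f_B = [e^(−1.5)·1.5^4/4! = 0.0470665] × [0.334695] = 0.0157529
  f_C = [e^(−2.1)·2.1^4/4! = 0.099231] × [0.257158] = 0.0255181
Multiply by the mixture weights:
  w_A·f_A = 0.50 × 0.00275656 = 0.00137828
  w_B·f_B = 0.13 × 0.0157529 = 0.00204788
  w_C·f_C = 0.37 × 0.0255181 = 0.0094417
Denominator: 0.00137828 + 0.00204788 + 0.0094417 = 0.0128679
So the posterior for Mode A is 0.00137828 / 0.0128679 ≈ 0.107.

0.107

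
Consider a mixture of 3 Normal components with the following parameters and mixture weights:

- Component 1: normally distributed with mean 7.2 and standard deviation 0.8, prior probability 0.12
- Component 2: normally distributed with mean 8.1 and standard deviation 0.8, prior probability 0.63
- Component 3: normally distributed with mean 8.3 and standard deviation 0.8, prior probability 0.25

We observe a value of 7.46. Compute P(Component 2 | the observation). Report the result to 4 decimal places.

The responsibility of component k is w_k f_k(x) divided by Σ_j w_j f_j(x).
Evaluate each component's likelihood at the observed value:
  f_1 = 0.473025
  f_2 = 0.362114
  f_3 = 0.287353
Multiply by the mixture weights:
  w_1·f_1 = 0.12 × 0.473025 = 0.056763
  w_2·f_2 = 0.63 × 0.362114 = 0.228132
  w_3·f_3 = 0.25 × 0.287353 = 0.0718382
Marginal: 0.056763 + 0.228132 + 0.0718382 = 0.356733
Responsibility of Component 2: 0.228132 / 0.356733 ≈ 0.6395

0.6395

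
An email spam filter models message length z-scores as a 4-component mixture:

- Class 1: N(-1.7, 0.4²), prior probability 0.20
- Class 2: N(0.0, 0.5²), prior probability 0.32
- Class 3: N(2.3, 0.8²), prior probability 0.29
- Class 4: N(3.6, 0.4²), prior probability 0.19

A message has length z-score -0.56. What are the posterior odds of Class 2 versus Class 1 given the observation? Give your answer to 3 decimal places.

39.682

Posterior odds = (w_i f_i(x)) / (w_j f_j(x)); the normalising sum cancels.
Component likelihoods at x = -0.56:
  f_1 = (1/(0.4·√(2π)))·exp(−(-0.56−-1.7)²/(2·0.4²)) = 0.997356·exp(-4.06125) = 0.0171819
  f_2 = (1/(0.5·√(2π)))·exp(−(-0.56−0.0)²/(2·0.5²)) = 0.797885·exp(-0.62720) = 0.426138
  f_3 = (1/(0.8·√(2π)))·exp(−(-0.56−2.3)²/(2·0.8²)) = 0.498678·exp(-6.39031) = 0.000836648
  f_4 = (1/(0.4·√(2π)))·exp(−(-0.56−3.6)²/(2·0.4²)) = 0.997356·exp(-54.08000) = 3.2524e-24
0.136364 / 0.00343638 ≈ 39.682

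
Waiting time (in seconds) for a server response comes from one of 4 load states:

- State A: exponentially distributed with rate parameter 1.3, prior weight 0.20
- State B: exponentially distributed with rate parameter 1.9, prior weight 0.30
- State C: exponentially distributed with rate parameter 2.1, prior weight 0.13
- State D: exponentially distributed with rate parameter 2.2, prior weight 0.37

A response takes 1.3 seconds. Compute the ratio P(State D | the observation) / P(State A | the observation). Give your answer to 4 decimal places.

0.9717

Only the two components matter; the odds are (P(Z=i) f_i(x)) / (P(Z=j) f_j(x)).
Component likelihoods at x = 1.3 seconds:
  f_A = 0.239875
  f_B = 0.160711
  f_C = 0.136961
  f_D = 0.125991
Odds = (0.37/0.20) × (0.125991/0.239875) = 1.85 × 0.525236 ≈ 0.9717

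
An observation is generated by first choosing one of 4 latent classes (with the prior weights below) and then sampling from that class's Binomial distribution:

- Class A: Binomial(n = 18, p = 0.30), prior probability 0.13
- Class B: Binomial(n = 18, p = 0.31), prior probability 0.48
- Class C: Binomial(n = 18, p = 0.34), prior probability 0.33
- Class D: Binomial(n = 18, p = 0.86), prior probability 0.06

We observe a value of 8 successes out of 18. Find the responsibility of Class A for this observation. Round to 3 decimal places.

Apply Bayes' rule: the posterior for each component is proportional to its prior times its likelihood at x.
Binomial probabilities:
  f_A = 0.0810976
  f_B = 0.0912939
  f_C = 0.122554
  f_D = 3.78726e-05
Unnormalised posteriors:
  w_A·f_A = 0.13 × 0.0810976 = 0.0105427
  w_B·f_B = 0.48 × 0.0912939 = 0.0438211
  w_C·f_C = 0.33 × 0.122554 = 0.0404429
  w_D·f_D = 0.06 × 3.78726e-05 = 2.27236e-06
Marginal: 0.0105427 + 0.0438211 + 0.0404429 + 2.27236e-06 = 0.0948089
P(Class A | data) ≈ 0.111

0.111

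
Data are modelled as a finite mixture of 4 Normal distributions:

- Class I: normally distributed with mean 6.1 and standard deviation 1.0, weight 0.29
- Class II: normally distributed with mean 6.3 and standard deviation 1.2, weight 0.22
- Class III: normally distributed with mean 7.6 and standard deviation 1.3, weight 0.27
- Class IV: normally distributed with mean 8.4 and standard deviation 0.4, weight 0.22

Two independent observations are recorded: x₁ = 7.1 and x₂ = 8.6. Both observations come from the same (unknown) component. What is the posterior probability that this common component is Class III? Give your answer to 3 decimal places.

0.768

By Bayes' theorem, P(k | x) = π_k f_k(x) / Σ_j π_j f_j(x).
Since both observations come from the same component, the likelihood for component k is f_k(x₁)·f_k(x₂).
  L_I = [(1/(1.0·√(2π)))·exp(−(7.1−6.1)²/(2·1.0²)) = 0.398942·exp(-0.50000) = 0.241971] × [0.0175283] = 0.00424134
  L_II = [(1/(1.2·√(2π)))·exp(−(7.1−6.3)²/(2·1.2²)) = 0.332452·exp(-0.22222) = 0.266207] × [0.0529681] = 0.0141005
  L_III = [(1/(1.3·√(2π)))·exp(−(7.1−7.6)²/(2·1.3²)) = 0.306879·exp(-0.07396) = 0.285] × [0.228285] = 0.0650611
  L_IV = [(1/(0.4·√(2π)))·exp(−(7.1−8.4)²/(2·0.4²)) = 0.997356·exp(-5.28125) = 0.00507262] × [0.880163] = 0.00446473
Unnormalised posteriors:
  π_I·L_I = 0.29 × 0.00424134 = 0.00122999
  π_II·L_II = 0.22 × 0.0141005 = 0.0031021
  π_III·L_III = 0.27 × 0.0650611 = 0.0175665
  π_IV·L_IV = 0.22 × 0.00446473 = 0.000982242
Marginal: 0.00122999 + 0.0031021 + 0.0175665 + 0.000982242 = 0.0228808
So the posterior for Class III is 0.0175665 / 0.0228808 ≈ 0.768.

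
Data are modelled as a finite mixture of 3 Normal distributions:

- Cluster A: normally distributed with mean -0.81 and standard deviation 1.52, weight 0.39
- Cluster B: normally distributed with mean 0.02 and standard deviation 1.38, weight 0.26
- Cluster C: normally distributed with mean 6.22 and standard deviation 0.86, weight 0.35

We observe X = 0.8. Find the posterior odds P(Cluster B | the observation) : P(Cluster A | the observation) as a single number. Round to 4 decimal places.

The posterior odds equal the prior odds times the likelihood ratio: (π_i/π_j)·(f_i(x)/f_j(x)).
Component likelihoods at x = 0.8:
  p_A = (1/(1.52·√(2π)))·exp(−(0.8−-0.81)²/(2·1.52²)) = 0.262462·exp(-0.56096) = 0.149776
  p_B = (1/(1.38·√(2π)))·exp(−(0.8−0.02)²/(2·1.38²)) = 0.289089·exp(-0.15974) = 0.24641
  p_C = (1/(0.86·√(2π)))·exp(−(0.8−6.22)²/(2·0.86²)) = 0.463886·exp(-19.85965) = 1.1002e-09
Posterior odds = (π_B·p_B) / (π_A·p_A) = (0.26·0.24641) / (0.39·0.149776) = 0.0640667 / 0.0584128 ≈ 1.0968

1.0968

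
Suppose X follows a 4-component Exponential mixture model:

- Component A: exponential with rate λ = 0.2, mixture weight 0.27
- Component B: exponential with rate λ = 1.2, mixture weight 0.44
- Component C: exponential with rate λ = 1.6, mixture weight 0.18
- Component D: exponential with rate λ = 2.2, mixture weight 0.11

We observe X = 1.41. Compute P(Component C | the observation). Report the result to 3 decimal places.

P(component k | x) = π_k·f_k(x) / marginal(x), where marginal(x) = Σ_j π_j·f_j(x).
Exponential densities:
  L_A = 0.150855
  L_B = 0.220981
  L_C = 0.16763
  L_D = 0.0989102
Prior × likelihood for each component:
  π_A·L_A = 0.27 × 0.150855 = 0.0407308
  π_B·L_B = 0.44 × 0.220981 = 0.0972317
  π_C·L_C = 0.18 × 0.16763 = 0.0301734
  π_D·L_D = 0.11 × 0.0989102 = 0.0108801
Marginal: 0.0407308 + 0.0972317 + 0.0301734 + 0.0108801 = 0.179016
P(Component C | the observation) = 0.0301734 / 0.179016 ≈ 0.169

0.169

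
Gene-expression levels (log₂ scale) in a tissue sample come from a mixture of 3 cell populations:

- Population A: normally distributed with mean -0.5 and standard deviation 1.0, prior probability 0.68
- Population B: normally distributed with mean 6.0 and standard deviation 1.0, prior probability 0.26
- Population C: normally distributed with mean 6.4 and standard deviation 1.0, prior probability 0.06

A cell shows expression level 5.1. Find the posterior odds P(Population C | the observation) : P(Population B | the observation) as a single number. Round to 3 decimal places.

Since P(k|x) ∝ P(Z=k) f_k(x), the posterior odds are P(Z=i) f_i(x) / (P(Z=j) f_j(x)).
Normal densities:
  L_A = (1/(1.0·√(2π)))·exp(−(5.1−-0.5)²/(2·1.0²)) = 0.398942·exp(-15.68000) = 6.18262e-08
  L_B = (1/(1.0·√(2π)))·exp(−(5.1−6.0)²/(2·1.0²)) = 0.398942·exp(-0.40500) = 0.266085
  L_C = (1/(1.0·√(2π)))·exp(−(5.1−6.4)²/(2·1.0²)) = 0.398942·exp(-0.84500) = 0.171369
Odds = (0.06/0.26) × (0.171369/0.266085) = 0.230769 × 0.644036 ≈ 0.149

0.149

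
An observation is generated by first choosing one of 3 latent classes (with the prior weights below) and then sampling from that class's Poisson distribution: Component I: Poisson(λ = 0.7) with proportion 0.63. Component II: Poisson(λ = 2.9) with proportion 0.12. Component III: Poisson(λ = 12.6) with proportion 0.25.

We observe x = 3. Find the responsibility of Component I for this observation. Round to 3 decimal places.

0.397

Posterior ∝ prior × likelihood, so P(k | x) ∝ w_k f_k(x); normalise over all components.
Evaluate each component's likelihood at the observed value:
  p_I = 0.0283881
  p_II = 0.22366
  p_III = 0.00112422
Unnormalised posteriors:
  w_I·p_I = 0.63 × 0.0283881 = 0.0178845
  w_II·p_II = 0.12 × 0.22366 = 0.0268392
  w_III·p_III = 0.25 × 0.00112422 = 0.000281054
Denominator: 0.0178845 + 0.0268392 + 0.000281054 = 0.0450048
Responsibility of Component I: 0.0178845 / 0.0450048 ≈ 0.397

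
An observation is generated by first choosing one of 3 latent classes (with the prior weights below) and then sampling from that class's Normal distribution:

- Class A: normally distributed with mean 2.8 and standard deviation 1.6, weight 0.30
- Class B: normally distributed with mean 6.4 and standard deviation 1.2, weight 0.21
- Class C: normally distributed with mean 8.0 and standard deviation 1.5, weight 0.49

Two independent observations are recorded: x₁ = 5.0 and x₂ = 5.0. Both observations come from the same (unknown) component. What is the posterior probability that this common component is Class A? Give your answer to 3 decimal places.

0.300

By Bayes' theorem, P(k | x) = w_k f_k(x) / Σ_j w_j f_j(x).
Since both observations come from the same component, the likelihood for component k is f_k(x₁)·f_k(x₂).
  L_A = [(1/(1.6·√(2π)))·exp(−(5.0−2.8)²/(2·1.6²)) = 0.249339·exp(-0.94531) = 0.0968827] × [0.0968827] = 0.00938625
  L_B = [(1/(1.2·√(2π)))·exp(−(5.0−6.4)²/(2·1.2²)) = 0.332452·exp(-0.68056) = 0.168332] × [0.168332] = 0.0283357
  L_C = [(1/(1.5·√(2π)))·exp(−(5.0−8.0)²/(2·1.5²)) = 0.265962·exp(-2.00000) = 0.035994] × [0.035994] = 0.00129557
Weight by the priors:
  w_A·L_A = 0.30 × 0.00938625 = 0.00281588
  w_B·L_B = 0.21 × 0.0283357 = 0.00595051
  w_C·L_C = 0.49 × 0.00129557 = 0.000634828
Denominator: 0.00281588 + 0.00595051 + 0.000634828 = 0.00940121
P(Class A | x₁, x₂) ≈ 0.300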